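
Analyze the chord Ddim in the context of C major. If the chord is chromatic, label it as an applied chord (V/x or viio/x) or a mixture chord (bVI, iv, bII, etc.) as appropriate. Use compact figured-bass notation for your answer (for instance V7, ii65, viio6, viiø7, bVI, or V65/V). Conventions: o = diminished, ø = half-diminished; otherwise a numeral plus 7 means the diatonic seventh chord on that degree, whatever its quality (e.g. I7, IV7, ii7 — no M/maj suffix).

iio

The pitches D-F-Ab form a diminished triad rooted on D.
D is the second degree of C major. This is the diminished supertonic triad, borrowed from the parallel minor.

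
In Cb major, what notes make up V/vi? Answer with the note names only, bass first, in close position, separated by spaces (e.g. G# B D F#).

V/vi is a secondary dominant — the dominant triad of vi. vi in Cb major is Ab, so the applied chord's root is Eb, a perfect fifth above.
Building a major triad on Eb gives Eb-G-Bb.

Eb G Bb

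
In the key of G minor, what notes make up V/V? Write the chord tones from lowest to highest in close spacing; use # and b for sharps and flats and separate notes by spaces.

V/V is a secondary dominant — the dominant triad of V. V in G minor is D, so the applied chord's root is A, a perfect fifth above.
Building a major triad on A gives A-C#-E.

A C# E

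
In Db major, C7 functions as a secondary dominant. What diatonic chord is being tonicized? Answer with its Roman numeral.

iii

The chord is a dominant seventh chord on C.
A dominant resolves down a perfect fifth: C → F. In Db major, F is scale degree 3, i.e. iii.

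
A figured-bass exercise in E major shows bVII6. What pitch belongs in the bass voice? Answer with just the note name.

F#

bVII in E major has root D; the chord is D-F#-A.
The figure 6 means first inversion — the third is in the bass.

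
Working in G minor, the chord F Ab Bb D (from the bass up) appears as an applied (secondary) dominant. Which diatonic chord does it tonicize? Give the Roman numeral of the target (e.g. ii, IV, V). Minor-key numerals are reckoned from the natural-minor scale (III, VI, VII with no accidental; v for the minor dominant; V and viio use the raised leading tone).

The chord is a dominant seventh chord on Bb.
A dominant resolves down a perfect fifth: Bb → Eb. In G minor, Eb is scale degree 6, i.e. VI.

VI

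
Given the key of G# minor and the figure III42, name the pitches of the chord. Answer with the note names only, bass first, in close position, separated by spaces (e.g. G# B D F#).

A# B D# F#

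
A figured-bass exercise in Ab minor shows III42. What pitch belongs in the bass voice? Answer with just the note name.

Bb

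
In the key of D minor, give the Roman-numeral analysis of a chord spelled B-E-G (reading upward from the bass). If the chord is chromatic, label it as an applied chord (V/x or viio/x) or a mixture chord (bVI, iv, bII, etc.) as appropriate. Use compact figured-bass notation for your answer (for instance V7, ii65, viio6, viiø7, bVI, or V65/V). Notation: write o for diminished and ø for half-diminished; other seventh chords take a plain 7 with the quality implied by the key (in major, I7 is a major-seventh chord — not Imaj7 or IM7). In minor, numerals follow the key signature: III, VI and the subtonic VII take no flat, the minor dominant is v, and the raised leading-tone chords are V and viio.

ii64

Stacked in thirds the chord is E-G-B: a minor triad on E.
E is the second degree of D minor. This is the minor supertonic, borrowed from the parallel major (the Dorian ii).
With B in the bass the chord is in second inversion, so the figured bass is 64.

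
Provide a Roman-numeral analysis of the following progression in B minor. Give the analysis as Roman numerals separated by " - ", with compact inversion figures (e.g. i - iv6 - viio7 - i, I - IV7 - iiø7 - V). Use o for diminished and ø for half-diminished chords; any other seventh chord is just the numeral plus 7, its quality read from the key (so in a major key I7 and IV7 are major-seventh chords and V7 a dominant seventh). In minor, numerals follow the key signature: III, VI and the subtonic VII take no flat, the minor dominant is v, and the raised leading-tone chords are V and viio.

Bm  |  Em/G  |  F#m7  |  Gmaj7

Bm has root B, degree 1 in B minor, so i.
Em/G: minor triad on E = scale degree 4 → iv6.
F#m7 has root F#, degree 5 in B minor, so v7.
Gmaj7: major seventh chord on G = scale degree 6 → VI7.

i - iv6 - v7 - VI7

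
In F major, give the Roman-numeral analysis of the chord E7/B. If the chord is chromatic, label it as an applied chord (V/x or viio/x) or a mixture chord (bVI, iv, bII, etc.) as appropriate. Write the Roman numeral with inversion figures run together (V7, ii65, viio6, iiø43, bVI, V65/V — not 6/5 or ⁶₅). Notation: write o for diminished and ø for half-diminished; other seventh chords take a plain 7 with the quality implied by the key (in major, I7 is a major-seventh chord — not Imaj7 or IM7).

V43/iii

The pitches E-G#-B-D form a dominant seventh chord rooted on E.
E is not a diatonic chord root with this quality in F major, but it lies a perfect fifth above A (iii), so the chord functions as an applied dominant of iii.
With B in the bass the chord is in second inversion, so the figured bass is 43.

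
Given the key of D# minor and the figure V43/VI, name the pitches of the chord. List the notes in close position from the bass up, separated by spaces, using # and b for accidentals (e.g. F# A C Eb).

The slash means an applied dominant: we want the dominant of VI. In D# minor, VI is B major, and its dominant is built on F#.
Building a dominant seventh chord on F# gives F#-A#-C#-E.
With the 43 figure the chord is in second inversion; from the bass C# upward in close position it reads C#-E-F#-A#.

C# E F# A#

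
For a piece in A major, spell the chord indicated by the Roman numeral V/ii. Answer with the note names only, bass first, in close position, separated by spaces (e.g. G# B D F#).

F# A# C#

V/ii is a secondary dominant — the dominant triad of ii. ii in A major is B, so the applied chord's root is F#, a perfect fifth above.
Building a major triad on F# gives F#-A#-C#.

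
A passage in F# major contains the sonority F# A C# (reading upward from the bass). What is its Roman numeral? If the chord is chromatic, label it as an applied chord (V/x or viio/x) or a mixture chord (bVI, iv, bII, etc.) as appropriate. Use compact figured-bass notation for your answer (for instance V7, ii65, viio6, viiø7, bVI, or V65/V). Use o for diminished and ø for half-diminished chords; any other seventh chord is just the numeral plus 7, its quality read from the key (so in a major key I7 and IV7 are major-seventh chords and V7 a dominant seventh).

i

The pitches F#-A-C# form a minor triad rooted on F#.
F# is the first degree of F# major. This is the minor tonic, borrowed from the parallel minor.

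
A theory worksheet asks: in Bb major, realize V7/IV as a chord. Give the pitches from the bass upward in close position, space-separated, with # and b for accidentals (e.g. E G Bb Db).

V7/IV is a secondary dominant — the dominant seventh of IV. IV in Bb major is Eb, so the applied chord's root is Bb, a perfect fifth above.
Building a dominant seventh chord on Bb gives Bb-D-F-Ab.

Bb D F Ab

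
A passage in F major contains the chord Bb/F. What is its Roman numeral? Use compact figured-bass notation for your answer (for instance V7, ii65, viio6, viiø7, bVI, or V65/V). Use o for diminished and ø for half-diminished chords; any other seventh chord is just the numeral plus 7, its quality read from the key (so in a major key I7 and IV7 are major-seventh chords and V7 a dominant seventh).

IV64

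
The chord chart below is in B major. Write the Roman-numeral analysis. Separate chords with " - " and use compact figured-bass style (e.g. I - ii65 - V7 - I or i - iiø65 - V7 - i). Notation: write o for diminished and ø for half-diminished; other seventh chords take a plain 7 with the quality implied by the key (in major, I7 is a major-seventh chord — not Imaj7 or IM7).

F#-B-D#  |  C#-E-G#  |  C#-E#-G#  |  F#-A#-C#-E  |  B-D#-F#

I64 - ii - V/V - V7 - I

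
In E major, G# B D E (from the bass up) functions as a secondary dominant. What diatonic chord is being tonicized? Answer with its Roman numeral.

IV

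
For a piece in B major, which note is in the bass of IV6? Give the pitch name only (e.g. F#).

IV in B major has root E; the chord is E-G#-B.
The figure 6 means first inversion — the third is in the bass.

G#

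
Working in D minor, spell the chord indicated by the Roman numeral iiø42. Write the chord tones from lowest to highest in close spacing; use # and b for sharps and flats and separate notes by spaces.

D E G Bb

In D minor, the second degree is E, and the diatonic chord built there is a half-diminished seventh chord.
That chord is spelled E-G-Bb-D.
The figured bass 42 indicates third inversion, placing the seventh (D) in the bass: D-E-G-Bb.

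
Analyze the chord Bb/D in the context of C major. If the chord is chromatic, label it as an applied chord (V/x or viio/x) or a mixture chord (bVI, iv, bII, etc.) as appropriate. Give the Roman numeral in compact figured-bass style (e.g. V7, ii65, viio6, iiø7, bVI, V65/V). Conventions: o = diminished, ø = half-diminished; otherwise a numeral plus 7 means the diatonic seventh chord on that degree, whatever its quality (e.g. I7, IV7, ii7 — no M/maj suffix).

bVII6

The pitches Bb-D-F form a major triad rooted on Bb.
Bb is the lowered seventh degree of C major (diatonic 7 would be B). This is a major triad on the lowered seventh degree (the subtonic), borrowed from the parallel minor.
With D in the bass the chord is in first inversion, so the figured bass is 6.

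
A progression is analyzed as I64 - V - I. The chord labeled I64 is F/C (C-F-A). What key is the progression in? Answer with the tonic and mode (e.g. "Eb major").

F major

The anchor chord is a major triad on F, labeled I64.
If F is scale degree 1 and the mode makes that degree carry a major triad, the tonic is F and the mode is major.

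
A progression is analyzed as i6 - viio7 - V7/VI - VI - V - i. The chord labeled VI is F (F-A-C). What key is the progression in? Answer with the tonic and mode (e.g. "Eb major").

The anchor chord is a major triad on F, labeled VI.
Counting down 5 scale steps from F places the tonic on A; a major triad on degree 6 is diatonic only in minor.

A minor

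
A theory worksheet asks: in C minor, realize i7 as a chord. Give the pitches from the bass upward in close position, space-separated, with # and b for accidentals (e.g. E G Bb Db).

C Eb G Bb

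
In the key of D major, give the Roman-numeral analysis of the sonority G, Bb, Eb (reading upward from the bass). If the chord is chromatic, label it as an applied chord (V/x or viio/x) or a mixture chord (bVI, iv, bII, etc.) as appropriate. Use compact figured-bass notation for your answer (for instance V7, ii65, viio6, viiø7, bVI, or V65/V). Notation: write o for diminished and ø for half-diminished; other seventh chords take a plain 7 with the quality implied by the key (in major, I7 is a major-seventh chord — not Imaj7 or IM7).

bII6

Stacked in thirds the chord is Eb-G-Bb: a major triad on Eb.
Eb is the lowered second degree of D major (diatonic 2 would be E). This is the Neapolitan sixth — a major triad on the lowered second degree, here in its customary first inversion.
With G in the bass the chord is in first inversion, so the figured bass is 6.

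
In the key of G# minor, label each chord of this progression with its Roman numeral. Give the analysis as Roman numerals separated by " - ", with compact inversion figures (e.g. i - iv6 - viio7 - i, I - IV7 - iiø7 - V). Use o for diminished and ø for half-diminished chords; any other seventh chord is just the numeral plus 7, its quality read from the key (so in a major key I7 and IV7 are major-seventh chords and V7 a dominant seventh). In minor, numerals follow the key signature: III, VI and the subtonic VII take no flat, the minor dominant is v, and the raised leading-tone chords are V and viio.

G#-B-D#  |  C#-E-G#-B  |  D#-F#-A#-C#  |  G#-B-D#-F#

G#-B-D#: root G# is the tonic; minor triad there is i.
C#-E-G#-B has root C#, degree 4 in G# minor, so iv7.
D#-F#-A#-C#: root D# is the dominant; minor seventh chord there is v7.
G#-B-D#-F#: minor seventh chord on G# = scale degree 1 → i7.

i - iv7 - v7 - i7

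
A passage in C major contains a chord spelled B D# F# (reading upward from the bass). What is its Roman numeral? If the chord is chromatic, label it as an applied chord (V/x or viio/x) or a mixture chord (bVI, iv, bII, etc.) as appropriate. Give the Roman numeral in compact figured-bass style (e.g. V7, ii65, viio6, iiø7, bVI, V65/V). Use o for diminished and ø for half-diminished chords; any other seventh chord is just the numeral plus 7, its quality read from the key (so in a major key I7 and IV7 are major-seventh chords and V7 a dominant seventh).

Stacked in thirds the chord is B-D#-F#: a major triad on B.
B is not a diatonic chord root with this quality in C major, but it lies a perfect fifth above E (iii), so the chord functions as an applied dominant of iii.

V/iii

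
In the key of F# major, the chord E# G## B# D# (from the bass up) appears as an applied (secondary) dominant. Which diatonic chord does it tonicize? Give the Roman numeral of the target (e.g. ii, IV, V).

iii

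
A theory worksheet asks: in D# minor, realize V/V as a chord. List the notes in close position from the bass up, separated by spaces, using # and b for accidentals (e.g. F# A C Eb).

The slash means an applied dominant: we want the dominant of V. In D# minor, V is A# major, and its dominant is built on E#.
Building a major triad on E# gives E#-G##-B#.

E# G## B#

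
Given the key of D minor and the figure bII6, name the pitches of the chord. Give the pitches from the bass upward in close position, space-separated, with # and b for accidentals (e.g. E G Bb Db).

G Bb Eb

bII6 is the Neapolitan sixth — a major triad on the lowered second degree, here in its customary first inversion. In D minor that root is Eb.
So the chord is Eb-G-Bb.
With the 6 figure the chord is in first inversion; from the bass G upward in close position it reads G-Bb-Eb.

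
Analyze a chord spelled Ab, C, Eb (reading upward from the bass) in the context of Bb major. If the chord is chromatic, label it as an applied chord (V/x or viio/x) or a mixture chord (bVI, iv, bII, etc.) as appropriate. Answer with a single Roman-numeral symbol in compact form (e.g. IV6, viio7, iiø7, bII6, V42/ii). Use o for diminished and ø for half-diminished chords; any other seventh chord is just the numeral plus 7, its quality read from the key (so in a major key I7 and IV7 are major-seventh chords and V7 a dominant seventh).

The pitches Ab-C-Eb form a major triad rooted on Ab.
Ab is the lowered seventh degree of Bb major (diatonic 7 would be A). This is a major triad on the lowered seventh degree (the subtonic), borrowed from the parallel minor.

bVII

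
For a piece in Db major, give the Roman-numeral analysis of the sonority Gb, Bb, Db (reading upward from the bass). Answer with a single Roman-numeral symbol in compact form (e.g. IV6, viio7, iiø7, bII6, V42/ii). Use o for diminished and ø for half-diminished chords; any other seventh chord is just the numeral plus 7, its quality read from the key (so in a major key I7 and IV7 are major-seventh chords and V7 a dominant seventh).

Stacked in thirds the chord is Gb-Bb-Db: a major triad on Gb.
Gb is scale degree 4 in Db major, and a major triad on that degree is written IV.

IV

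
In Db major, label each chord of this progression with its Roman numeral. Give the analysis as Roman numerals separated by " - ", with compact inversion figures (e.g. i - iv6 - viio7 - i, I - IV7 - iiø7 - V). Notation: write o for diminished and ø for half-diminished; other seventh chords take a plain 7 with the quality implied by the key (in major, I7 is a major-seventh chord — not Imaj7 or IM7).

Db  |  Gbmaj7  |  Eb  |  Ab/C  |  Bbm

I - IV7 - V/V - V6 - vi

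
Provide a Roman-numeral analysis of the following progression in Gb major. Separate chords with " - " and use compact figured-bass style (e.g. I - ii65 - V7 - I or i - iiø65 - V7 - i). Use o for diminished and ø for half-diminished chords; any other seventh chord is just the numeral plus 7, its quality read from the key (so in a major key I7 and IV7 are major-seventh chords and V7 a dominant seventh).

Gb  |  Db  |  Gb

Gb has root Gb, degree 1 in Gb major, so I.
Db has root Db, degree 5 in Gb major, so V.
Gb: root Gb is the tonic; major triad there is I.

I - V - I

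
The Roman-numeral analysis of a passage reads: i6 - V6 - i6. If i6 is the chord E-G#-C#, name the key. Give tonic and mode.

C# minor

i6 is given as E-G#-C# — a minor triad with root C#.
If C# is scale degree 1 and the mode makes that degree carry a minor triad, the tonic is C# and the mode is minor.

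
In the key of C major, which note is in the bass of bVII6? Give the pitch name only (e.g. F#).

bVII in C major has root Bb; the chord is Bb-D-F.
The figure 6 means first inversion — the third is in the bass.

D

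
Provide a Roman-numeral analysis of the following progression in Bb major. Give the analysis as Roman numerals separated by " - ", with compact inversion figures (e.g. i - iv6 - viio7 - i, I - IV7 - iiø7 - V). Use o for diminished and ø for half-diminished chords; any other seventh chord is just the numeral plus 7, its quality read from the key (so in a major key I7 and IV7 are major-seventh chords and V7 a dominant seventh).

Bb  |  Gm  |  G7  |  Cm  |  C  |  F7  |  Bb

I - vi - V7/ii - ii - V/V - V7 - I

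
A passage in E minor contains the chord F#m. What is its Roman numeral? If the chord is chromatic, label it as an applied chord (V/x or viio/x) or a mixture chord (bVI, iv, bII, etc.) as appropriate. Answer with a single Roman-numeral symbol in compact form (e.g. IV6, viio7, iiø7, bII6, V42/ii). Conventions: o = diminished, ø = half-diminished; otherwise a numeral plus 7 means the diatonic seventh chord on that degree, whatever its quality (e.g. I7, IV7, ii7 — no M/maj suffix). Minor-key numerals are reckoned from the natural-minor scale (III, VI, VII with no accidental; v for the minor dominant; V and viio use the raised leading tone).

ii

The pitches F#-A-C# form a minor triad rooted on F#.
F# is the second degree of E minor. This is the minor supertonic, borrowed from the parallel major (the Dorian ii).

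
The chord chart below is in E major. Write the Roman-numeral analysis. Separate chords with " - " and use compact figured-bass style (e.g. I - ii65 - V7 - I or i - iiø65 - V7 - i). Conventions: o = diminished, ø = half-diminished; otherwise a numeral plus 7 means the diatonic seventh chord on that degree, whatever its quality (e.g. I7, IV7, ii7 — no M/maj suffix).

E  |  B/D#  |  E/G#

E: major triad on E = scale degree 1 → I.
B/D#: root B is the dominant; major triad there is V6.
E/G#: major triad on E = scale degree 1 → I6.

I - V6 - I6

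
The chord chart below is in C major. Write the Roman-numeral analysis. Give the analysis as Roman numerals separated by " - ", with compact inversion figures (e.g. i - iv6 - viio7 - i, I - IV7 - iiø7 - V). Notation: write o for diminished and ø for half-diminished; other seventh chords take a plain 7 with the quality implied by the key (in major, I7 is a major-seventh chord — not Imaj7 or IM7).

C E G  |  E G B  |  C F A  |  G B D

I - iii - IV64 - V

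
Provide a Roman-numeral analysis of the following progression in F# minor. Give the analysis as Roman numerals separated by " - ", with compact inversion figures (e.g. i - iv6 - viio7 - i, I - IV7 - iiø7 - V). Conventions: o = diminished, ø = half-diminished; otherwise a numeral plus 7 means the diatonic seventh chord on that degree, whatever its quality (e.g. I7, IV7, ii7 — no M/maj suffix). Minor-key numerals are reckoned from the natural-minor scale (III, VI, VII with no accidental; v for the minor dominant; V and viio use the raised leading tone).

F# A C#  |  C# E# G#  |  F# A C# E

F#-A-C#: root F# is the tonic; minor triad there is i.
C#-E#-G#: root C# is the dominant; major triad there is V.
F#-A-C#-E: root F# is the tonic; minor seventh chord there is i7.

i - V - i7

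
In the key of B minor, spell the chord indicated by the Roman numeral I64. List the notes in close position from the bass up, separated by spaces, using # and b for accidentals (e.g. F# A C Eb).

Scale degree 1 in B minor is B; here the chord built on it is altered to a major triad. I64 is the major tonic (Picardy third), borrowed from the parallel major.
So the chord is B-D#-F#.
With the 64 figure the chord is in second inversion; from the bass F# upward in close position it reads F#-B-D#.

F# B D#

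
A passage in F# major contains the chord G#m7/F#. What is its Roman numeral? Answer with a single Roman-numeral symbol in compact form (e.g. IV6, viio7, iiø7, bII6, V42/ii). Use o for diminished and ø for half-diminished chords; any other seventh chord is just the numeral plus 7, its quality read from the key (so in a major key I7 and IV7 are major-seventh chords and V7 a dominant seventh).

ii42

Stacked in thirds the chord is G#-B-D#-F#: a minor seventh chord on G#.
G# is scale degree 2 in F# major, and a minor seventh chord on that degree is written ii7.
With F# in the bass the chord is in third inversion, so the figured bass is 42.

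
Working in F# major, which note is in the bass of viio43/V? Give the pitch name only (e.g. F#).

F#

The applied chord viio43/V is rooted on B#: B#-D#-F#-A.
The figure 43 means second inversion — the fifth is in the bass.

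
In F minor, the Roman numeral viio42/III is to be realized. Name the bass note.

The applied chord viio42/III is rooted on G: G-Bb-Db-Fb.
The figure 42 means third inversion — the seventh is in the bass.

Fb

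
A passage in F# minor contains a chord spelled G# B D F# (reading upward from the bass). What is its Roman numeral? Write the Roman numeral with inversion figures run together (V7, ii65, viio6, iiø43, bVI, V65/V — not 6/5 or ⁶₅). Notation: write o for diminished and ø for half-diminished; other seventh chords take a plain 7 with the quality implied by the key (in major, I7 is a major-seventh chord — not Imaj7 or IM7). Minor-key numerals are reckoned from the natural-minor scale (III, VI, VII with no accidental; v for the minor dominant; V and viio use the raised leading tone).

The pitches G#-B-D-F# form a half-diminished seventh chord rooted on G#.
In F# minor, G# is the supertonic; the diatonic half-diminished seventh chord there is iiø7.

iiø7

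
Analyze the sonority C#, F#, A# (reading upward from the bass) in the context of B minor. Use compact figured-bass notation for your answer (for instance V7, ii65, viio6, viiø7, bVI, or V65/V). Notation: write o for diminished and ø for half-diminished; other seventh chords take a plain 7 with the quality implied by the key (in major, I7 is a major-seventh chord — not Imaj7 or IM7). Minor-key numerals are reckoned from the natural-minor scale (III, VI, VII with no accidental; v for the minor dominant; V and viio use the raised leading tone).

V64

The pitches F#-A#-C# form a major triad rooted on F#.
In B minor, F# is the dominant; the diatonic major triad there is V.
With C# in the bass the chord is in second inversion, so the figured bass is 64.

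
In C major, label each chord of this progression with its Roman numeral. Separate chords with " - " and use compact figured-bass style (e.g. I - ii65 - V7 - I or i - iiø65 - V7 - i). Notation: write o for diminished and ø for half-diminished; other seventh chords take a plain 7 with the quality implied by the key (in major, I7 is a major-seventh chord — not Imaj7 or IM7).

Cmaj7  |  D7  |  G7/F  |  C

I7 - V7/V - V42 - I

Cmaj7: root C is the tonic; major seventh chord there is I7.
D7: a dominant seventh chord on D, the applied dominant of V → V7/V.
G7/F: dominant seventh chord on G = scale degree 5 → V42.
C: major triad on C = scale degree 1 → I.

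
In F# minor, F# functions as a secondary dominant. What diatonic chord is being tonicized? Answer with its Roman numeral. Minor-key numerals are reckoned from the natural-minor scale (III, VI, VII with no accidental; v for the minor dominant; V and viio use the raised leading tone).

The chord is a major triad on F#.
A dominant resolves down a perfect fifth: F# → B. In F# minor, B is scale degree 4, i.e. iv.

iv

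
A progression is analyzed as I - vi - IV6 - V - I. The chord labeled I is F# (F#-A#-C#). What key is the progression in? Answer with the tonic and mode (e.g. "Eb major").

F# major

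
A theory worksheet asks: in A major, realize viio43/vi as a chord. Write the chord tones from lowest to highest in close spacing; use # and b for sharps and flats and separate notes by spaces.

The slash marks an applied leading-tone chord: viio of vi. In A major, vi is F#, so the leading tone to it is E#, a half step below.
Building a fully diminished seventh chord on E# gives E#-G#-B-D.
With the 43 figure the chord is in second inversion; from the bass B upward in close position it reads B-D-E#-G#.

B D E# G#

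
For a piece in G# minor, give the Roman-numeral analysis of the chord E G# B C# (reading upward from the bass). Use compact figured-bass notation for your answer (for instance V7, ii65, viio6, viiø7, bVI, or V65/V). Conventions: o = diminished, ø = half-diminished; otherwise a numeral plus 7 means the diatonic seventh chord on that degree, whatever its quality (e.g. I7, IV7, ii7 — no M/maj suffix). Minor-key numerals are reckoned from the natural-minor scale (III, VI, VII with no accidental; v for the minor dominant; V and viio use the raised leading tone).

iv65

Stacked in thirds the chord is C#-E-G#-B: a minor seventh chord on C#.
C# is scale degree 4 in G# minor, and a minor seventh chord on that degree is written iv7.
With E in the bass the chord is in first inversion, so the figured bass is 65.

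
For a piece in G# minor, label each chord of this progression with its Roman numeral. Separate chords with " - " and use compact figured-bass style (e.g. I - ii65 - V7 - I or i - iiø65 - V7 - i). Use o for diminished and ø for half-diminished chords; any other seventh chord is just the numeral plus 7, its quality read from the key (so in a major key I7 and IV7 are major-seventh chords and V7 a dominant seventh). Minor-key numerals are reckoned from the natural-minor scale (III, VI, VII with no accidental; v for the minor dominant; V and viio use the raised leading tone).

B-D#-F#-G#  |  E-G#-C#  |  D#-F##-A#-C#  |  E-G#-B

B-D#-F#-G#: minor seventh chord on G# = scale degree 1 → i65.
E-G#-C# has root C#, degree 4 in G# minor, so iv6.
D#-F##-A#-C# has root D#, degree 5 in G# minor, so V7.
E-G#-B: root E is the submediant; major triad there is VI.

i65 - iv6 - V7 - VI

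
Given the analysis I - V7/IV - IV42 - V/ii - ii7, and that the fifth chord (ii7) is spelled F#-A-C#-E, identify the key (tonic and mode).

The anchor chord is a minor seventh chord on F#, labeled ii7.
If F# is scale degree 2 and the mode makes that degree carry a minor seventh chord, the tonic is E and the mode is major.

E major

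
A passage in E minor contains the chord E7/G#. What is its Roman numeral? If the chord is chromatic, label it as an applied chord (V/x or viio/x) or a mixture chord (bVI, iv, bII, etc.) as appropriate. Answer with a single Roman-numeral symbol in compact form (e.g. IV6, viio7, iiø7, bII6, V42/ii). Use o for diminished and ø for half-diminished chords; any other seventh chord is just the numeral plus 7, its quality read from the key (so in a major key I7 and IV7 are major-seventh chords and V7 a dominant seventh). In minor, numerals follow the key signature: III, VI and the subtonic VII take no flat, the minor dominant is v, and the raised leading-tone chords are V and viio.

V65/iv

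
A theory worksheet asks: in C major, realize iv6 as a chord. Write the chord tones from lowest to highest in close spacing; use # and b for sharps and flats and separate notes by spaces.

Ab C F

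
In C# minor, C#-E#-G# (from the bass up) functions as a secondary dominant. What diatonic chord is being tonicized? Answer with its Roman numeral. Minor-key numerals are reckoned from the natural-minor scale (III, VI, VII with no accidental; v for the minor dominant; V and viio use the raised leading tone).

The chord is a major triad on C#.
A dominant resolves down a perfect fifth: C# → F#. In C# minor, F# is scale degree 4, i.e. iv.

iv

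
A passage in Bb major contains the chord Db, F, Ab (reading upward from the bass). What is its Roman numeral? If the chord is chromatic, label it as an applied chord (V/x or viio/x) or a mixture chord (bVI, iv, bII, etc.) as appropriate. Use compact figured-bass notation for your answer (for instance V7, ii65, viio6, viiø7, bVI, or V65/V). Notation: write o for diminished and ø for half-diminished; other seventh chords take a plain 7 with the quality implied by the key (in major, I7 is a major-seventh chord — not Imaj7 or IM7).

bIII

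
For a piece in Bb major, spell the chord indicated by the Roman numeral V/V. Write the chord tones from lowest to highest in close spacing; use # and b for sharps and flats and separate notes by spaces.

C E G

V/V is a secondary dominant — the dominant triad of V. V in Bb major is F, so the applied chord's root is C, a perfect fifth above.
Building a major triad on C gives C-E-G.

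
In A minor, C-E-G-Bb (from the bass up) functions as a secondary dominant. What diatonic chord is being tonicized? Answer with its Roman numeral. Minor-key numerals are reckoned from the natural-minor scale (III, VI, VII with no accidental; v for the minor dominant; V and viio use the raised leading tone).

The chord is a dominant seventh chord on C.
A dominant resolves down a perfect fifth: C → F. In A minor, F is scale degree 6, i.e. VI.

VI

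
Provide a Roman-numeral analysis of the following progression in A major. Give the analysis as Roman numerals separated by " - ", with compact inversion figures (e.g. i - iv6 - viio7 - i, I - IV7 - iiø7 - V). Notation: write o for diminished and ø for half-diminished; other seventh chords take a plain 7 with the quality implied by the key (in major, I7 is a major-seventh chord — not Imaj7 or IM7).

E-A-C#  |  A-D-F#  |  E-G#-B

I64 - IV64 - V

E-A-C#: root A is the tonic; major triad there is I64.
A-D-F# has root D, degree 4 in A major, so IV64.
E-G#-B has root E, degree 5 in A major, so V.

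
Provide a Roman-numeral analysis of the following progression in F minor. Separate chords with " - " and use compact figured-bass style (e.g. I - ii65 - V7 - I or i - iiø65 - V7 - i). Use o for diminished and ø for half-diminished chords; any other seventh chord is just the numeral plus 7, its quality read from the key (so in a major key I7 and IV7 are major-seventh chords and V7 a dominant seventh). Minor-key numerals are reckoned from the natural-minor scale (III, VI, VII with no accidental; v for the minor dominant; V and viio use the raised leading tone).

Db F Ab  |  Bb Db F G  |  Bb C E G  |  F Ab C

Db-F-Ab: root Db is the submediant; major triad there is VI.
Bb-Db-F-G: root G is the supertonic; half-diminished seventh chord there is iiø65.
Bb-C-E-G: root C is the dominant; dominant seventh chord there is V42.
F-Ab-C has root F, degree 1 in F minor, so i.

VI - iiø65 - V42 - i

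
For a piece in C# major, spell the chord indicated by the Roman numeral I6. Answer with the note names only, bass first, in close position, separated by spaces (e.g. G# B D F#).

In C# major, scale degree 1 is C#, and the diatonic chord built there is a major triad.
Stacking thirds from C# gives C#-E#-G#.
With the 6 figure the chord is in first inversion; from the bass E# upward in close position it reads E#-G#-C#.

E# G# C#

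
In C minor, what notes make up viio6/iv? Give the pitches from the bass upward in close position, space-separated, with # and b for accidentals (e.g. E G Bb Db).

viio6/iv is a secondary leading-tone chord. The target iv is F in C minor; the applied chord is rooted a semitone below, on E.
Building a diminished triad on E gives E-G-Bb.
The figured bass 6 indicates first inversion, placing the third (G) in the bass: G-Bb-E.

G Bb E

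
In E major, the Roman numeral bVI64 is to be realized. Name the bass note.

G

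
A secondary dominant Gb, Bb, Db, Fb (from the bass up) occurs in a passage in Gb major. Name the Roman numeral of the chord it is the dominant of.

The chord is a dominant seventh chord on Gb.
A dominant resolves down a perfect fifth: Gb → Cb. In Gb major, Cb is scale degree 4, i.e. IV.

IV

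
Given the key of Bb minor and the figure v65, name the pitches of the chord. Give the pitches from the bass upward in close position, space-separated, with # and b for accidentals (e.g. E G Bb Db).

Ab C Eb F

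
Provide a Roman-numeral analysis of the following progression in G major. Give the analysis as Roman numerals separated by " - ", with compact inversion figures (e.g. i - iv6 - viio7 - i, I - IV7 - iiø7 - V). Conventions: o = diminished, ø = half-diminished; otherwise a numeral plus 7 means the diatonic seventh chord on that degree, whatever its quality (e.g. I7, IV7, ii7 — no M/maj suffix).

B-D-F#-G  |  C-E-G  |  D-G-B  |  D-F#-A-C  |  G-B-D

B-D-F#-G has root G, degree 1 in G major, so I65.
C-E-G has root C, degree 4 in G major, so IV.
D-G-B has root G, degree 1 in G major, so I64.
D-F#-A-C: root D is the dominant; dominant seventh chord there is V7.
G-B-D: root G is the tonic; major triad there is I.

I65 - IV - I64 - V7 - I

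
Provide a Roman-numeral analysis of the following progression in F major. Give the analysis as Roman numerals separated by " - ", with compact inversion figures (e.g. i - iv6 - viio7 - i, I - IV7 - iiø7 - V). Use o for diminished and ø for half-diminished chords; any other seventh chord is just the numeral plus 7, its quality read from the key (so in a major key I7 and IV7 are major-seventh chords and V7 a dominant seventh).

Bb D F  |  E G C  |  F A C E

Bb-D-F: major triad on Bb = scale degree 4 → IV.
E-G-C: major triad on C = scale degree 5 → V6.
F-A-C-E: major seventh chord on F = scale degree 1 → I7.

IV - V6 - I7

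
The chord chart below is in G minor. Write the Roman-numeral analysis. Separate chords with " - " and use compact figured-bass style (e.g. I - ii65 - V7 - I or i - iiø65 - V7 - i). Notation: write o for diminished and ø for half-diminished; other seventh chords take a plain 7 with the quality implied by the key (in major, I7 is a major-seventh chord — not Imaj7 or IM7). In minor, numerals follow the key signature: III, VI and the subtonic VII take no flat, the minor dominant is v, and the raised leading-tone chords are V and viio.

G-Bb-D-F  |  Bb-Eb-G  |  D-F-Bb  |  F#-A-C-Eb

G-Bb-D-F: minor seventh chord on G = scale degree 1 → i7.
Bb-Eb-G: root Eb is the submediant; major triad there is VI64.
D-F-Bb has root Bb, degree 3 in G minor, so III6.
F#-A-C-Eb: fully diminished seventh chord on F# = scale degree 7 → viio7.

i7 - VI64 - III6 - viio7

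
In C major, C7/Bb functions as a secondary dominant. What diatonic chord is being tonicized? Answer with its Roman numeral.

The chord is a dominant seventh chord on C.
A dominant resolves down a perfect fifth: C → F. In C major, F is scale degree 4, i.e. IV.

IV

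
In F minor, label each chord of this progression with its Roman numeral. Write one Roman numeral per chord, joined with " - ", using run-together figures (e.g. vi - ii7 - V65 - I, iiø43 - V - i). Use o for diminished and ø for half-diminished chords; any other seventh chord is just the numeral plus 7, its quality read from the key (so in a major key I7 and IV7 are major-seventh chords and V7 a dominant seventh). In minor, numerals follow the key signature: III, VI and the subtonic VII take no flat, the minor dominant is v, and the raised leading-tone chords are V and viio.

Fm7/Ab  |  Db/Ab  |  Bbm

i65 - VI64 - iv

Fm7/Ab has root F, degree 1 in F minor, so i65.
Db/Ab has root Db, degree 6 in F minor, so VI64.
Bbm: root Bb is the subdominant; minor triad there is iv.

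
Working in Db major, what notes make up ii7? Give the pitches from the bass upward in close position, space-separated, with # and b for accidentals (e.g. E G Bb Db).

Eb Gb Bb Db

The numeral's case and figure indicate a minor seventh chord. In Db major its root, the second degree, is Eb.
That chord is spelled Eb-Gb-Bb-Db.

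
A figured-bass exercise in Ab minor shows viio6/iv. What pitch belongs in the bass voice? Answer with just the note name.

Eb

The applied chord viio6/iv is rooted on C: C-Eb-Gb.
The figure 6 means first inversion — the third is in the bass.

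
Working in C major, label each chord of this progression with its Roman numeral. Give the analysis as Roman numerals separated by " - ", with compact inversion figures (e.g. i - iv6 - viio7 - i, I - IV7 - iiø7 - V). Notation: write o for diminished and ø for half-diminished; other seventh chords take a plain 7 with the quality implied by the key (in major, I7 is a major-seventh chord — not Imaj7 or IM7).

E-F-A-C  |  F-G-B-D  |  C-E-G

IV42 - V42 - I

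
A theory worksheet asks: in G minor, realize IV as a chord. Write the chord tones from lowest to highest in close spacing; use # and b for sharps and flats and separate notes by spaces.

C E G

IV is the major subdominant, borrowed from the parallel major. In G minor that root is C.
So the chord is C-E-G.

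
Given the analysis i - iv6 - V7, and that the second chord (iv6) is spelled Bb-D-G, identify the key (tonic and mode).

iv6 is given as Bb-D-G — a minor triad with root G.
If G is scale degree 4 and the mode makes that degree carry a minor triad, the tonic is D and the mode is minor.

D minor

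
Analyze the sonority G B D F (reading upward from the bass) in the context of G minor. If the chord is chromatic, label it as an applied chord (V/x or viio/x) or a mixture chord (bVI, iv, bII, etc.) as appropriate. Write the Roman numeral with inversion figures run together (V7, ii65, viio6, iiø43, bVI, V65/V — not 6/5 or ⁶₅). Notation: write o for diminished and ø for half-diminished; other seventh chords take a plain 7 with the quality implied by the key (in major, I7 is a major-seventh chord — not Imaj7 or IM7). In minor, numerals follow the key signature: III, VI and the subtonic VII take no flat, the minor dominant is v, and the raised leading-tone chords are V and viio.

The pitches G-B-D-F form a dominant seventh chord rooted on G.
G is not a diatonic chord root with this quality in G minor, but it lies a perfect fifth above C (iv), so the chord functions as an applied dominant of iv.

V7/iv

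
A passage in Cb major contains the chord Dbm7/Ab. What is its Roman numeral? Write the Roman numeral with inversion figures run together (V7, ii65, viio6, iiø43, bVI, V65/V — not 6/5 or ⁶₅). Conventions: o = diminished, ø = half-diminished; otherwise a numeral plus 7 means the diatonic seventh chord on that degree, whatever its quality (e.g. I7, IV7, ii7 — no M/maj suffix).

ii43

The pitches Db-Fb-Ab-Cb form a minor seventh chord rooted on Db.
Db is scale degree 2 in Cb major, and a minor seventh chord on that degree is written ii7.
With Ab in the bass the chord is in second inversion, so the figured bass is 43.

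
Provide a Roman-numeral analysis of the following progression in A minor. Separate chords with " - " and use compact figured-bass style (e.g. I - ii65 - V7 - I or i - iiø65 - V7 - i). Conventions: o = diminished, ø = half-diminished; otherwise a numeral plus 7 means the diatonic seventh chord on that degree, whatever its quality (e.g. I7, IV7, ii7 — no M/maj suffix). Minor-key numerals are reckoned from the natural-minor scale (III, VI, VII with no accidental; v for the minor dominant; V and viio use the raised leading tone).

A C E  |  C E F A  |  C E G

i - VI43 - III

A-C-E: root A is the tonic; minor triad there is i.
C-E-F-A has root F, degree 6 in A minor, so VI43.
C-E-G: major triad on C = scale degree 3 → III.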